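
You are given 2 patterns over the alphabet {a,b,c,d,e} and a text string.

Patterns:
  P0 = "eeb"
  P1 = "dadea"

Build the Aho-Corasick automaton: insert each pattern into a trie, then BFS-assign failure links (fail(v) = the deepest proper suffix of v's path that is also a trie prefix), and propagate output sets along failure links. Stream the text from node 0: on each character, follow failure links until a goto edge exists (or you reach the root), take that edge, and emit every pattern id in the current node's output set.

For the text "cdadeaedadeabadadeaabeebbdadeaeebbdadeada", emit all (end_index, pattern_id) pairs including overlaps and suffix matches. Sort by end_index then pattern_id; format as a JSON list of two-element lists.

Construct AC machine:
Trie (insert patterns):
  n0 'ε': d→4 e→1
  n1 'e': e→2
  n2 'ee': b→3
  n3 'eeb': ·  [P0 ends]
  n4 'd': a→5
  n5 'da': d→6
  n6 'dad': e→7
  n7 'dade': a→8
  n8 'dadea': ·  [P1 ends]

Failure links (BFS by depth):
  n1('e'): parent n0 fail=0; on 'e' 0 → fail=0;  out ∅∪∅=∅
  n4('d'): parent n0 fail=0; on 'd' 0 → fail=0;  out ∅∪∅=∅
  n2('ee'): parent n1 fail=0; on 'e' 0 → fail=1;  out ∅∪∅=∅
  n5('da'): parent n4 fail=0; on 'a' 0 → fail=0;  out ∅∪∅=∅
  n3('eeb'): parent n2 fail=1; on 'b' 1→0 → fail=0;  out {0}∪∅={0}
  n6('dad'): parent n5 fail=0; on 'd' 0 → fail=4;  out ∅∪∅=∅
  n7('dade'): parent n6 fail=4; on 'e' 4→0 → fail=1;  out ∅∪∅=∅
  n8('dadea'): parent n7 fail=1; on 'a' 1→0 → fail=0;  out {1}∪∅={1}

Run:
i=0 'c': node 0→0
i=1 'd': node 0→4
i=2 'a': node 4→5
i=3 'd': node 5→6
i=4 'e': node 6→7
i=5 'a': node 7→8  ** P1@[1:5]
i=6 'e': node 8→1 (fail-walked)
i=7 'd': node 1→4 (fail-walked)
i=8 'a': node 4→5
i=9 'd': node 5→6
i=10 'e': node 6→7
i=11 'a': node 7→8  ** P1@[7:11]
i=12 'b': node 8→0 (fail-walked)
i=13 'a': node 0→0
i=14 'd': node 0→4
i=15 'a': node 4→5
i=16 'd': node 5→6
i=17 'e': node 6→7
i=18 'a': node 7→8  ** P1@[14:18]
i=19 'a': node 8→0 (fail-walked)
i=20 'b': node 0→0
i=21 'e': node 0→1
i=22 'e': node 1→2
i=23 'b': node 2→3  ** P0@[21:23]
i=24 'b': node 3→0 (fail-walked)
i=25 'd': node 0→4
i=26 'a': node 4→5
i=27 'd': node 5→6
i=28 'e': node 6→7
i=29 'a': node 7→8  ** P1@[25:29]
i=30 'e': node 8→1 (fail-walked)
i=31 'e': node 1→2
i=32 'b': node 2→3  ** P0@[30:32]
i=33 'b': node 3→0 (fail-walked)
i=34 'd': node 0→4
i=35 'a': node 4→5
i=36 'd': node 5→6
i=37 'e': node 6→7
i=38 'a': node 7→8  ** P1@[34:38]
i=39 'd': node 8→4 (fail-walked)
i=40 'a': node 4→5

All matches (sorted): [[5,1],[11,1],[18,1],[23,0],[29,1],[32,0],[38,1]]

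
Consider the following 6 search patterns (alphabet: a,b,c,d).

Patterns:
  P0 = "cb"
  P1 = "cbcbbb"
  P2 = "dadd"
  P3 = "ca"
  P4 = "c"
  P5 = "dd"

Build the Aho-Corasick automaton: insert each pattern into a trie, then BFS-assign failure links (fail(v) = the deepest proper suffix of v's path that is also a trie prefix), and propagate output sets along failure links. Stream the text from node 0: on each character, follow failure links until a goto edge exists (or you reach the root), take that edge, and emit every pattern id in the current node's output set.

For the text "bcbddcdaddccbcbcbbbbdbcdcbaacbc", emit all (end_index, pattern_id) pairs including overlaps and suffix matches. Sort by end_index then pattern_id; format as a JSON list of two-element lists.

Build automaton:
Trie (insert patterns):
  0='ε' goto c→1 d→7
  1='c' goto a→11 b→2  [P4 ends]
  2='cb' goto c→3  [P0 ends]
  3='cbc' goto b→4
  4='cbcb' goto b→5
  5='cbcbb' goto b→6
  6='cbcbbb' goto ·  [P1 ends]
  7='d' goto a→8 d→12
  8='da' goto d→9
  9='dad' goto d→10
  10='dadd' goto ·  [P2 ends]
  11='ca' goto ·  [P3 ends]
  12='dd' goto ·  [P5 ends]

BFS fail/out derivation:
  n1('c'): parent n0 fail=0; on 'c' 0 → fail=0;  out {4}∪∅={4}
  n7('d'): parent n0 fail=0; on 'd' 0 → fail=0;  out ∅∪∅=∅
  n2('cb'): parent n1 fail=0; on 'b' 0 → fail=0;  out {0}∪∅={0}
  n8('da'): parent n7 fail=0; on 'a' 0 → fail=0;  out ∅∪∅=∅
  n11('ca'): parent n1 fail=0; on 'a' 0 → fail=0;  out {3}∪∅={3}
  n12('dd'): parent n7 fail=0; on 'd' 0 → fail=7;  out {5}∪∅={5}
  n3('cbc'): parent n2 fail=0; on 'c' 0 → fail=1;  out ∅∪{4}={4}
  n9('dad'): parent n8 fail=0; on 'd' 0 → fail=7;  out ∅∪∅=∅
  n4('cbcb'): parent n3 fail=1; on 'b' 1 → fail=2;  out ∅∪{0}={0}
  n10('dadd'): parent n9 fail=7; on 'd' 7 → fail=12;  out {2}∪{5}={2,5}
  n5('cbcbb'): parent n4 fail=2; on 'b' 2→0 → fail=0;  out ∅∪∅=∅
  n6('cbcbbb'): parent n5 fail=0; on 'b' 0 → fail=0;  out {1}∪∅={1}

Scan:
[0] read 'b'  n0⇒n0
[1] read 'c'  n0⇒n1  emit P4@[1:1]
[2] read 'b'  n1⇒n2  emit P0@[1:2]
[3] read 'd'  n2⇒n7 (fail-walked)
[4] read 'd'  n7⇒n12  emit P5@[3:4]
[5] read 'c'  n12⇒n1 (fail-walked)  emit P4@[5:5]
[6] read 'd'  n1⇒n7 (fail-walked)
[7] read 'a'  n7⇒n8
[8] read 'd'  n8⇒n9
[9] read 'd'  n9⇒n10  emit P2@[6:9],P5@[8:9]
[10] read 'c'  n10⇒n1 (fail-walked)  emit P4@[10:10]
[11] read 'c'  n1⇒n1 (fail-walked)  emit P4@[11:11]
[12] read 'b'  n1⇒n2  emit P0@[11:12]
[13] read 'c'  n2⇒n3  emit P4@[13:13]
[14] read 'b'  n3⇒n4  emit P0@[13:14]
[15] read 'c'  n4⇒n3 (fail-walked)  emit P4@[15:15]
[16] read 'b'  n3⇒n4  emit P0@[15:16]
[17] read 'b'  n4⇒n5
[18] read 'b'  n5⇒n6  emit P1@[13:18]
[19] read 'b'  n6⇒n0 (fail-walked)
[20] read 'd'  n0⇒n7
[21] read 'b'  n7⇒n0 (fail-walked)
[22] read 'c'  n0⇒n1  emit P4@[22:22]
[23] read 'd'  n1⇒n7 (fail-walked)
[24] read 'c'  n7⇒n1 (fail-walked)  emit P4@[24:24]
[25] read 'b'  n1⇒n2  emit P0@[24:25]
[26] read 'a'  n2⇒n0 (fail-walked)
[27] read 'a'  n0⇒n0
[28] read 'c'  n0⇒n1  emit P4@[28:28]
[29] read 'b'  n1⇒n2  emit P0@[28:29]
[30] read 'c'  n2⇒n3  emit P4@[30:30]

Matches: [[1,4],[2,0],[4,5],[5,4],[9,2],[9,5],[10,4],[11,4],[12,0],[13,4],[14,0],[15,4],[16,0],[18,1],[22,4],[24,4],[25,0],[28,4],[29,0],[30,4]]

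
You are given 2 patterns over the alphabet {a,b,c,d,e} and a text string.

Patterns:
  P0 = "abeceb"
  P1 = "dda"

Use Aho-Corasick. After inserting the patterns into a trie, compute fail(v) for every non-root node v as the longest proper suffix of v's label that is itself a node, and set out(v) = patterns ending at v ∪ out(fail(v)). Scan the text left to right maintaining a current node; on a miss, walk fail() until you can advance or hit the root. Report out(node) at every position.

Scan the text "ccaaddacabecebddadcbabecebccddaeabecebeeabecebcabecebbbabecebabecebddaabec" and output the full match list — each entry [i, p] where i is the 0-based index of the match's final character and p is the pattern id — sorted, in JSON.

Construct AC machine:
Trie (insert patterns):
  n0 'ε': a→1 d→7
  n1 'a': b→2
  n2 'ab': e→3
  n3 'abe': c→4
  n4 'abec': e→5
  n5 'abece': b→6
  n6 'abeceb': ·  ←P0
  n7 'd': d→8
  n8 'dd': a→9
  n9 'dda': ·  ←P1

Failure links (BFS by depth):
  fail(1) 'a': from fail(0)=0 chase 'a': 0 ⇒ 0;  out=∅∪out(0)=∅
  fail(7) 'd': from fail(0)=0 chase 'd': 0 ⇒ 0;  out=∅∪out(0)=∅
  fail(2) 'ab': from fail(1)=0 chase 'b': 0 ⇒ 0;  out=∅∪out(0)=∅
  fail(8) 'dd': from fail(7)=0 chase 'd': 0 ⇒ 7;  out=∅∪out(7)=∅
  fail(3) 'abe': from fail(2)=0 chase 'e': 0 ⇒ 0;  out=∅∪out(0)=∅
  fail(9) 'dda': from fail(8)=7 chase 'a': 7→0 ⇒ 1;  out={1}∪out(1)={1}
  fail(4) 'abec': from fail(3)=0 chase 'c': 0 ⇒ 0;  out=∅∪out(0)=∅
  fail(5) 'abece': from fail(4)=0 chase 'e': 0 ⇒ 0;  out=∅∪out(0)=∅
  fail(6) 'abeceb': from fail(5)=0 chase 'b': 0 ⇒ 0;  out={0}∪out(0)={0}

Run:
i=0 'c': node 0→0
i=1 'c': node 0→0
i=2 'a': node 0→1
i=3 'a': node 1→1 (fail-walked)
i=4 'd': node 1→7 (fail-walked)
i=5 'd': node 7→8
i=6 'a': node 8→9  ** P1@[4:6]
i=7 'c': node 9→0 (fail-walked)
i=8 'a': node 0→1
i=9 'b': node 1→2
i=10 'e': node 2→3
i=11 'c': node 3→4
i=12 'e': node 4→5
i=13 'b': node 5→6  ** P0@[8:13]
i=14 'd': node 6→7 (fail-walked)
i=15 'd': node 7→8
i=16 'a': node 8→9  ** P1@[14:16]
i=17 'd': node 9→7 (fail-walked)
i=18 'c': node 7→0 (fail-walked)
i=19 'b': node 0→0
i=20 'a': node 0→1
i=21 'b': node 1→2
i=22 'e': node 2→3
i=23 'c': node 3→4
i=24 'e': node 4→5
i=25 'b': node 5→6  ** P0@[20:25]
i=26 'c': node 6→0 (fail-walked)
i=27 'c': node 0→0
i=28 'd': node 0→7
i=29 'd': node 7→8
i=30 'a': node 8→9  ** P1@[28:30]
i=31 'e': node 9→0 (fail-walked)
i=32 'a': node 0→1
i=33 'b': node 1→2
i=34 'e': node 2→3
i=35 'c': node 3→4
i=36 'e': node 4→5
i=37 'b': node 5→6  ** P0@[32:37]
i=38 'e': node 6→0 (fail-walked)
i=39 'e': node 0→0
i=40 'a': node 0→1
i=41 'b': node 1→2
i=42 'e': node 2→3
i=43 'c': node 3→4
i=44 'e': node 4→5
i=45 'b': node 5→6  ** P0@[40:45]
i=46 'c': node 6→0 (fail-walked)
i=47 'a': node 0→1
i=48 'b': node 1→2
i=49 'e': node 2→3
i=50 'c': node 3→4
i=51 'e': node 4→5
i=52 'b': node 5→6  ** P0@[47:52]
i=53 'b': node 6→0 (fail-walked)
i=54 'b': node 0→0
i=55 'a': node 0→1
i=56 'b': node 1→2
i=57 'e': node 2→3
i=58 'c': node 3→4
i=59 'e': node 4→5
i=60 'b': node 5→6  ** P0@[55:60]
i=61 'a': node 6→1 (fail-walked)
i=62 'b': node 1→2
i=63 'e': node 2→3
i=64 'c': node 3→4
i=65 'e': node 4→5
i=66 'b': node 5→6  ** P0@[61:66]
i=67 'd': node 6→7 (fail-walked)
i=68 'd': node 7→8
i=69 'a': node 8→9  ** P1@[67:69]
i=70 'a': node 9→1 (fail-walked)
i=71 'b': node 1→2
i=72 'e': node 2→3
i=73 'c': node 3→4

All matches (sorted): [[6,1],[13,0],[16,1],[25,0],[30,1],[37,0],[45,0],[52,0],[60,0],[66,0],[69,1]]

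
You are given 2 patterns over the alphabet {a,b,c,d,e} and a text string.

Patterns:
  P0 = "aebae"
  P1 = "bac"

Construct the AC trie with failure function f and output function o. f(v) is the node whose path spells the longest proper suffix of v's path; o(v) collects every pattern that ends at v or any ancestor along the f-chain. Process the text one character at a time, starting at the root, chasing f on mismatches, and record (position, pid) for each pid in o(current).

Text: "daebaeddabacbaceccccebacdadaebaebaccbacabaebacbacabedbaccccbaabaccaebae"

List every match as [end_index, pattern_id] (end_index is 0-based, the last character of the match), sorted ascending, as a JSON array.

Build automaton:
Trie nodes:
  n0 'ε': a→1 b→6
  n1 'a': e→2
  n2 'ae': b→3
  n3 'aeb': a→4
  n4 'aeba': e→5
  n5 'aebae': ·  [P0 ends]
  n6 'b': a→7
  n7 'ba': c→8
  n8 'bac': ·  [P1 ends]

BFS fail/out derivation:
  fail(1) 'a': from fail(0)=0 chase 'a': 0 ⇒ 0;  out=∅∪out(0)=∅
  fail(6) 'b': from fail(0)=0 chase 'b': 0 ⇒ 0;  out=∅∪out(0)=∅
  fail(2) 'ae': from fail(1)=0 chase 'e': 0 ⇒ 0;  out=∅∪out(0)=∅
  fail(7) 'ba': from fail(6)=0 chase 'a': 0 ⇒ 1;  out=∅∪out(1)=∅
  fail(3) 'aeb': from fail(2)=0 chase 'b': 0 ⇒ 6;  out=∅∪out(6)=∅
  fail(8) 'bac': from fail(7)=1 chase 'c': 1→0 ⇒ 0;  out={1}∪out(0)={1}
  fail(4) 'aeba': from fail(3)=6 chase 'a': 6 ⇒ 7;  out=∅∪out(7)=∅
  fail(5) 'aebae': from fail(4)=7 chase 'e': 7→1 ⇒ 2;  out={0}∪out(2)={0}

Run:
i=0 'd': node 0→0
i=1 'a': node 0→1
i=2 'e': node 1→2
i=3 'b': node 2→3
i=4 'a': node 3→4
i=5 'e': node 4→5  emit P0@[1:5]
i=6 'd': node 5→0 (via fail)
i=7 'd': node 0→0
i=8 'a': node 0→1
i=9 'b': node 1→6 (via fail)
i=10 'a': node 6→7
i=11 'c': node 7→8  emit P1@[9:11]
i=12 'b': node 8→6 (via fail)
i=13 'a': node 6→7
i=14 'c': node 7→8  emit P1@[12:14]
i=15 'e': node 8→0 (via fail)
i=16 'c': node 0→0
i=17 'c': node 0→0
i=18 'c': node 0→0
i=19 'c': node 0→0
i=20 'e': node 0→0
i=21 'b': node 0→6
i=22 'a': node 6→7
i=23 'c': node 7→8  emit P1@[21:23]
i=24 'd': node 8→0 (via fail)
i=25 'a': node 0→1
i=26 'd': node 1→0 (via fail)
i=27 'a': node 0→1
i=28 'e': node 1→2
i=29 'b': node 2→3
i=30 'a': node 3→4
i=31 'e': node 4→5  emit P0@[27:31]
i=32 'b': node 5→3 (via fail)
i=33 'a': node 3→4
i=34 'c': node 4→8 (via fail)  emit P1@[32:34]
i=35 'c': node 8→0 (via fail)
i=36 'b': node 0→6
i=37 'a': node 6→7
i=38 'c': node 7→8  emit P1@[36:38]
i=39 'a': node 8→1 (via fail)
i=40 'b': node 1→6 (via fail)
i=41 'a': node 6→7
i=42 'e': node 7→2 (via fail)
i=43 'b': node 2→3
i=44 'a': node 3→4
i=45 'c': node 4→8 (via fail)  emit P1@[43:45]
i=46 'b': node 8→6 (via fail)
i=47 'a': node 6→7
i=48 'c': node 7→8  emit P1@[46:48]
i=49 'a': node 8→1 (via fail)
i=50 'b': node 1→6 (via fail)
i=51 'e': node 6→0 (via fail)
i=52 'd': node 0→0
i=53 'b': node 0→6
i=54 'a': node 6→7
i=55 'c': node 7→8  emit P1@[53:55]
i=56 'c': node 8→0 (via fail)
i=57 'c': node 0→0
i=58 'c': node 0→0
i=59 'b': node 0→6
i=60 'a': node 6→7
i=61 'a': node 7→1 (via fail)
i=62 'b': node 1→6 (via fail)
i=63 'a': node 6→7
i=64 'c': node 7→8  emit P1@[62:64]
i=65 'c': node 8→0 (via fail)
i=66 'a': node 0→1
i=67 'e': node 1→2
i=68 'b': node 2→3
i=69 'a': node 3→4
i=70 'e': node 4→5  emit P0@[66:70]

All matches (sorted): [[5,0],[11,1],[14,1],[23,1],[31,0],[34,1],[38,1],[45,1],[48,1],[55,1],[64,1],[70,0]]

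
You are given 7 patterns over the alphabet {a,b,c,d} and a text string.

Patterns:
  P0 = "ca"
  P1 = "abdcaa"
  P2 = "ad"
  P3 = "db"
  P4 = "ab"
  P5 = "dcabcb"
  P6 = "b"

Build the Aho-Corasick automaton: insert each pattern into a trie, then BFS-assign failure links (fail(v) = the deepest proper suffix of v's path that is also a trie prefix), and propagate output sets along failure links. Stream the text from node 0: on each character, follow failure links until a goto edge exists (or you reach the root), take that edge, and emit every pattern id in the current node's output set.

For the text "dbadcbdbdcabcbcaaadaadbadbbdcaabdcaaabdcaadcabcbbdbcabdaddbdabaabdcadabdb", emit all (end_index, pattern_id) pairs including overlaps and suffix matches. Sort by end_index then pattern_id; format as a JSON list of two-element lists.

Build:
Trie (insert patterns):
  0='ε' goto a→3 b→17 c→1 d→10
  1='c' goto a→2
  2='ca' goto ·  [P0 ends]
  3='a' goto b→4 d→9
  4='ab' goto d→5  [P4 ends]
  5='abd' goto c→6
  6='abdc' goto a→7
  7='abdca' goto a→8
  8='abdcaa' goto ·  [P1 ends]
  9='ad' goto ·  [P2 ends]
  10='d' goto b→11 c→12
  11='db' goto ·  [P3 ends]
  12='dc' goto a→13
  13='dca' goto b→14
  14='dcab' goto c→15
  15='dcabc' goto b→16
  16='dcabcb' goto ·  [P5 ends]
  17='b' goto ·  [P6 ends]

BFS fail/out derivation:
  n1('c'): parent n0 fail=0; on 'c' 0 → fail=0;  out ∅∪∅=∅
  n3('a'): parent n0 fail=0; on 'a' 0 → fail=0;  out ∅∪∅=∅
  n10('d'): parent n0 fail=0; on 'd' 0 → fail=0;  out ∅∪∅=∅
  n17('b'): parent n0 fail=0; on 'b' 0 → fail=0;  out {6}∪∅={6}
  n2('ca'): parent n1 fail=0; on 'a' 0 → fail=3;  out {0}∪∅={0}
  n4('ab'): parent n3 fail=0; on 'b' 0 → fail=17;  out {4}∪{6}={4,6}
  n9('ad'): parent n3 fail=0; on 'd' 0 → fail=10;  out {2}∪∅={2}
  n11('db'): parent n10 fail=0; on 'b' 0 → fail=17;  out {3}∪{6}={3,6}
  n12('dc'): parent n10 fail=0; on 'c' 0 → fail=1;  out ∅∪∅=∅
  n5('abd'): parent n4 fail=17; on 'd' 17→0 → fail=10;  out ∅∪∅=∅
  n13('dca'): parent n12 fail=1; on 'a' 1 → fail=2;  out ∅∪{0}={0}
  n6('abdc'): parent n5 fail=10; on 'c' 10 → fail=12;  out ∅∪∅=∅
  n14('dcab'): parent n13 fail=2; on 'b' 2→3 → fail=4;  out ∅∪{4,6}={4,6}
  n7('abdca'): parent n6 fail=12; on 'a' 12 → fail=13;  out ∅∪{0}={0}
  n15('dcabc'): parent n14 fail=4; on 'c' 4→17→0 → fail=1;  out ∅∪∅=∅
  n8('abdcaa'): parent n7 fail=13; on 'a' 13→2→3→0 → fail=3;  out {1}∪∅={1}
  n16('dcabcb'): parent n15 fail=1; on 'b' 1→0 → fail=17;  out {5}∪{6}={5,6}

Run:
i=0 'd': node 0→10
i=1 'b': node 10→11  ** P3@[0:1],P6@[1:1]
i=2 'a': node 11→3 (via fail)
i=3 'd': node 3→9  ** P2@[2:3]
i=4 'c': node 9→12 (via fail)
i=5 'b': node 12→17 (via fail)  ** P6@[5:5]
i=6 'd': node 17→10 (via fail)
i=7 'b': node 10→11  ** P3@[6:7],P6@[7:7]
i=8 'd': node 11→10 (via fail)
i=9 'c': node 10→12
i=10 'a': node 12→13  ** P0@[9:10]
i=11 'b': node 13→14  ** P4@[10:11],P6@[11:11]
i=12 'c': node 14→15
i=13 'b': node 15→16  ** P5@[8:13],P6@[13:13]
i=14 'c': node 16→1 (via fail)
i=15 'a': node 1→2  ** P0@[14:15]
i=16 'a': node 2→3 (via fail)
i=17 'a': node 3→3 (via fail)
i=18 'd': node 3→9  ** P2@[17:18]
i=19 'a': node 9→3 (via fail)
i=20 'a': node 3→3 (via fail)
i=21 'd': node 3→9  ** P2@[20:21]
i=22 'b': node 9→11 (via fail)  ** P3@[21:22],P6@[22:22]
i=23 'a': node 11→3 (via fail)
i=24 'd': node 3→9  ** P2@[23:24]
i=25 'b': node 9→11 (via fail)  ** P3@[24:25],P6@[25:25]
i=26 'b': node 11→17 (via fail)  ** P6@[26:26]
i=27 'd': node 17→10 (via fail)
i=28 'c': node 10→12
i=29 'a': node 12→13  ** P0@[28:29]
i=30 'a': node 13→3 (via fail)
i=31 'b': node 3→4  ** P4@[30:31],P6@[31:31]
i=32 'd': node 4→5
i=33 'c': node 5→6
i=34 'a': node 6→7  ** P0@[33:34]
i=35 'a': node 7→8  ** P1@[30:35]
i=36 'a': node 8→3 (via fail)
i=37 'b': node 3→4  ** P4@[36:37],P6@[37:37]
i=38 'd': node 4→5
i=39 'c': node 5→6
i=40 'a': node 6→7  ** P0@[39:40]
i=41 'a': node 7→8  ** P1@[36:41]
i=42 'd': node 8→9 (via fail)  ** P2@[41:42]
i=43 'c': node 9→12 (via fail)
i=44 'a': node 12→13  ** P0@[43:44]
i=45 'b': node 13→14  ** P4@[44:45],P6@[45:45]
i=46 'c': node 14→15
i=47 'b': node 15→16  ** P5@[42:47],P6@[47:47]
i=48 'b': node 16→17 (via fail)  ** P6@[48:48]
i=49 'd': node 17→10 (via fail)
i=50 'b': node 10→11  ** P3@[49:50],P6@[50:50]
i=51 'c': node 11→1 (via fail)
i=52 'a': node 1→2  ** P0@[51:52]
i=53 'b': node 2→4 (via fail)  ** P4@[52:53],P6@[53:53]
i=54 'd': node 4→5
i=55 'a': node 5→3 (via fail)
i=56 'd': node 3→9  ** P2@[55:56]
i=57 'd': node 9→10 (via fail)
i=58 'b': node 10→11  ** P3@[57:58],P6@[58:58]
i=59 'd': node 11→10 (via fail)
i=60 'a': node 10→3 (via fail)
i=61 'b': node 3→4  ** P4@[60:61],P6@[61:61]
i=62 'a': node 4→3 (via fail)
i=63 'a': node 3→3 (via fail)
i=64 'b': node 3→4  ** P4@[63:64],P6@[64:64]
i=65 'd': node 4→5
i=66 'c': node 5→6
i=67 'a': node 6→7  ** P0@[66:67]
i=68 'd': node 7→9 (via fail)  ** P2@[67:68]
i=69 'a': node 9→3 (via fail)
i=70 'b': node 3→4  ** P4@[69:70],P6@[70:70]
i=71 'd': node 4→5
i=72 'b': node 5→11 (via fail)  ** P3@[71:72],P6@[72:72]

Result: [[1,3],[1,6],[3,2],[5,6],[7,3],[7,6],[10,0],[11,4],[11,6],[13,5],[13,6],[15,0],[18,2],[21,2],[22,3],[22,6],[24,2],[25,3],[25,6],[26,6],[29,0],[31,4],[31,6],[34,0],[35,1],[37,4],[37,6],[40,0],[41,1],[42,2],[44,0],[45,4],[45,6],[47,5],[47,6],[48,6],[50,3],[50,6],[52,0],[53,4],[53,6],[56,2],[58,3],[58,6],[61,4],[61,6],[64,4],[64,6],[67,0],[68,2],[70,4],[70,6],[72,3],[72,6]]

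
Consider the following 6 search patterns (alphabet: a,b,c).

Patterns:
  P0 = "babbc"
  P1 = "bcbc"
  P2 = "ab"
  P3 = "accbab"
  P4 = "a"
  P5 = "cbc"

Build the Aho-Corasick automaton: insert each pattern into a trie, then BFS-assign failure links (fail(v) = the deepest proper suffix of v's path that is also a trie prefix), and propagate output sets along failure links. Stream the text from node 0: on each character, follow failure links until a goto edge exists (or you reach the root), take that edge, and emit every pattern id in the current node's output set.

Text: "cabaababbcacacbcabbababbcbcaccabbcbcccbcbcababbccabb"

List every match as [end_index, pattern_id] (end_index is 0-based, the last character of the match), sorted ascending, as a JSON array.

Build automaton:
Trie (insert patterns):
  0='ε' goto a→9 b→1 c→16
  1='b' goto a→2 c→6
  2='ba' goto b→3
  3='bab' goto b→4
  4='babb' goto c→5
  5='babbc' goto ·  [P0 ends]
  6='bc' goto b→7
  7='bcb' goto c→8
  8='bcbc' goto ·  [P1 ends]
  9='a' goto b→10 c→11  [P4 ends]
  10='ab' goto ·  [P2 ends]
  11='ac' goto c→12
  12='acc' goto b→13
  13='accb' goto a→14
  14='accba' goto b→15
  15='accbab' goto ·  [P3 ends]
  16='c' goto b→17
  17='cb' goto c→18
  18='cbc' goto ·  [P5 ends]

Failure links (BFS by depth):
  fail(1) 'b': from fail(0)=0 chase 'b': 0 ⇒ 0;  out=∅∪out(0)=∅
  fail(9) 'a': from fail(0)=0 chase 'a': 0 ⇒ 0;  out={4}∪out(0)={4}
  fail(16) 'c': from fail(0)=0 chase 'c': 0 ⇒ 0;  out=∅∪out(0)=∅
  fail(2) 'ba': from fail(1)=0 chase 'a': 0 ⇒ 9;  out=∅∪out(9)={4}
  fail(6) 'bc': from fail(1)=0 chase 'c': 0 ⇒ 16;  out=∅∪out(16)=∅
  fail(10) 'ab': from fail(9)=0 chase 'b': 0 ⇒ 1;  out={2}∪out(1)={2}
  fail(11) 'ac': from fail(9)=0 chase 'c': 0 ⇒ 16;  out=∅∪out(16)=∅
  fail(17) 'cb': from fail(16)=0 chase 'b': 0 ⇒ 1;  out=∅∪out(1)=∅
  fail(3) 'bab': from fail(2)=9 chase 'b': 9 ⇒ 10;  out=∅∪out(10)={2}
  fail(7) 'bcb': from fail(6)=16 chase 'b': 16 ⇒ 17;  out=∅∪out(17)=∅
  fail(12) 'acc': from fail(11)=16 chase 'c': 16→0 ⇒ 16;  out=∅∪out(16)=∅
  fail(18) 'cbc': from fail(17)=1 chase 'c': 1 ⇒ 6;  out={5}∪out(6)={5}
  fail(4) 'babb': from fail(3)=10 chase 'b': 10→1→0 ⇒ 1;  out=∅∪out(1)=∅
  fail(8) 'bcbc': from fail(7)=17 chase 'c': 17 ⇒ 18;  out={1}∪out(18)={1,5}
  fail(13) 'accb': from fail(12)=16 chase 'b': 16 ⇒ 17;  out=∅∪out(17)=∅
  fail(5) 'babbc': from fail(4)=1 chase 'c': 1 ⇒ 6;  out={0}∪out(6)={0}
  fail(14) 'accba': from fail(13)=17 chase 'a': 17→1 ⇒ 2;  out=∅∪out(2)={4}
  fail(15) 'accbab': from fail(14)=2 chase 'b': 2 ⇒ 3;  out={3}∪out(3)={2,3}

Run:
[0] read 'c'  n0⇒n16
[1] read 'a'  n16⇒n9 (fail-walked)  → match P4@[1:1]
[2] read 'b'  n9⇒n10  → match P2@[1:2]
[3] read 'a'  n10⇒n2 (fail-walked)  → match P4@[3:3]
[4] read 'a'  n2⇒n9 (fail-walked)  → match P4@[4:4]
[5] read 'b'  n9⇒n10  → match P2@[4:5]
[6] read 'a'  n10⇒n2 (fail-walked)  → match P4@[6:6]
[7] read 'b'  n2⇒n3  → match P2@[6:7]
[8] read 'b'  n3⇒n4
[9] read 'c'  n4⇒n5  → match P0@[5:9]
[10] read 'a'  n5⇒n9 (fail-walked)  → match P4@[10:10]
[11] read 'c'  n9⇒n11
[12] read 'a'  n11⇒n9 (fail-walked)  → match P4@[12:12]
[13] read 'c'  n9⇒n11
[14] read 'b'  n11⇒n17 (fail-walked)
[15] read 'c'  n17⇒n18  → match P5@[13:15]
[16] read 'a'  n18⇒n9 (fail-walked)  → match P4@[16:16]
[17] read 'b'  n9⇒n10  → match P2@[16:17]
[18] read 'b'  n10⇒n1 (fail-walked)
[19] read 'a'  n1⇒n2  → match P4@[19:19]
[20] read 'b'  n2⇒n3  → match P2@[19:20]
[21] read 'a'  n3⇒n2 (fail-walked)  → match P4@[21:21]
[22] read 'b'  n2⇒n3  → match P2@[21:22]
[23] read 'b'  n3⇒n4
[24] read 'c'  n4⇒n5  → match P0@[20:24]
[25] read 'b'  n5⇒n7 (fail-walked)
[26] read 'c'  n7⇒n8  → match P1@[23:26],P5@[24:26]
[27] read 'a'  n8⇒n9 (fail-walked)  → match P4@[27:27]
[28] read 'c'  n9⇒n11
[29] read 'c'  n11⇒n12
[30] read 'a'  n12⇒n9 (fail-walked)  → match P4@[30:30]
[31] read 'b'  n9⇒n10  → match P2@[30:31]
[32] read 'b'  n10⇒n1 (fail-walked)
[33] read 'c'  n1⇒n6
[34] read 'b'  n6⇒n7
[35] read 'c'  n7⇒n8  → match P1@[32:35],P5@[33:35]
[36] read 'c'  n8⇒n16 (fail-walked)
[37] read 'c'  n16⇒n16 (fail-walked)
[38] read 'b'  n16⇒n17
[39] read 'c'  n17⇒n18  → match P5@[37:39]
[40] read 'b'  n18⇒n7 (fail-walked)
[41] read 'c'  n7⇒n8  → match P1@[38:41],P5@[39:41]
[42] read 'a'  n8⇒n9 (fail-walked)  → match P4@[42:42]
[43] read 'b'  n9⇒n10  → match P2@[42:43]
[44] read 'a'  n10⇒n2 (fail-walked)  → match P4@[44:44]
[45] read 'b'  n2⇒n3  → match P2@[44:45]
[46] read 'b'  n3⇒n4
[47] read 'c'  n4⇒n5  → match P0@[43:47]
[48] read 'c'  n5⇒n16 (fail-walked)
[49] read 'a'  n16⇒n9 (fail-walked)  → match P4@[49:49]
[50] read 'b'  n9⇒n10  → match P2@[49:50]
[51] read 'b'  n10⇒n1 (fail-walked)

All matches (sorted): [[1,4],[2,2],[3,4],[4,4],[5,2],[6,4],[7,2],[9,0],[10,4],[12,4],[15,5],[16,4],[17,2],[19,4],[20,2],[21,4],[22,2],[24,0],[26,1],[26,5],[27,4],[30,4],[31,2],[35,1],[35,5],[39,5],[41,1],[41,5],[42,4],[43,2],[44,4],[45,2],[47,0],[49,4],[50,2]]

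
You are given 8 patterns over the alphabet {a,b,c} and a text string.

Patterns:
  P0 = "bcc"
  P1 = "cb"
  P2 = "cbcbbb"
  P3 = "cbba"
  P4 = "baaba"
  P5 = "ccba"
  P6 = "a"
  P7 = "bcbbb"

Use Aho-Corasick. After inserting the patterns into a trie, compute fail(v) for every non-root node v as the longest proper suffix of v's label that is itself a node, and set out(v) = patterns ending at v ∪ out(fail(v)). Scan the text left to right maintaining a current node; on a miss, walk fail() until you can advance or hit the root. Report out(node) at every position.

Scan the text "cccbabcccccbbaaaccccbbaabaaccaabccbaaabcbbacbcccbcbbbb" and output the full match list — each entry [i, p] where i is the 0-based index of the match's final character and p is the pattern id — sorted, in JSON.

Build automaton:
Trie nodes:
  n0 'ε': a→19 b→1 c→4
  n1 'b': a→12 c→2
  n2 'bc': b→20 c→3
  n3 'bcc': ·  ←P0
  n4 'c': b→5 c→16
  n5 'cb': b→10 c→6  ←P1
  n6 'cbc': b→7
  n7 'cbcb': b→8
  n8 'cbcbb': b→9
  n9 'cbcbbb': ·  ←P2
  n10 'cbb': a→11
  n11 'cbba': ·  ←P3
  n12 'ba': a→13
  n13 'baa': b→14
  n14 'baab': a→15
  n15 'baaba': ·  ←P4
  n16 'cc': b→17
  n17 'ccb': a→18
  n18 'ccba': ·  ←P5
  n19 'a': ·  ←P6
  n20 'bcb': b→21
  n21 'bcbb': b→22
  n22 'bcbbb': ·  ←P7

BFS fail/out derivation:
  n1('b'): parent n0 fail=0; on 'b' 0 → fail=0;  out ∅∪∅=∅
  n4('c'): parent n0 fail=0; on 'c' 0 → fail=0;  out ∅∪∅=∅
  n19('a'): parent n0 fail=0; on 'a' 0 → fail=0;  out {6}∪∅={6}
  n2('bc'): parent n1 fail=0; on 'c' 0 → fail=4;  out ∅∪∅=∅
  n5('cb'): parent n4 fail=0; on 'b' 0 → fail=1;  out {1}∪∅={1}
  n12('ba'): parent n1 fail=0; on 'a' 0 → fail=19;  out ∅∪{6}={6}
  n16('cc'): parent n4 fail=0; on 'c' 0 → fail=4;  out ∅∪∅=∅
  n3('bcc'): parent n2 fail=4; on 'c' 4 → fail=16;  out {0}∪∅={0}
  n6('cbc'): parent n5 fail=1; on 'c' 1 → fail=2;  out ∅∪∅=∅
  n10('cbb'): parent n5 fail=1; on 'b' 1→0 → fail=1;  out ∅∪∅=∅
  n13('baa'): parent n12 fail=19; on 'a' 19→0 → fail=19;  out ∅∪{6}={6}
  n17('ccb'): parent n16 fail=4; on 'b' 4 → fail=5;  out ∅∪{1}={1}
  n20('bcb'): parent n2 fail=4; on 'b' 4 → fail=5;  out ∅∪{1}={1}
  n7('cbcb'): parent n6 fail=2; on 'b' 2 → fail=20;  out ∅∪{1}={1}
  n11('cbba'): parent n10 fail=1; on 'a' 1 → fail=12;  out {3}∪{6}={3,6}
  n14('baab'): parent n13 fail=19; on 'b' 19→0 → fail=1;  out ∅∪∅=∅
  n18('ccba'): parent n17 fail=5; on 'a' 5→1 → fail=12;  out {5}∪{6}={5,6}
  n21('bcbb'): parent n20 fail=5; on 'b' 5 → fail=10;  out ∅∪∅=∅
  n8('cbcbb'): parent n7 fail=20; on 'b' 20 → fail=21;  out ∅∪∅=∅
  n15('baaba'): parent n14 fail=1; on 'a' 1 → fail=12;  out {4}∪{6}={4,6}
  n22('bcbbb'): parent n21 fail=10; on 'b' 10→1→0 → fail=1;  out {7}∪∅={7}
  n9('cbcbbb'): parent n8 fail=21; on 'b' 21 → fail=22;  out {2}∪{7}={2,7}

Text stream:
[0] read 'c'  n0⇒n4
[1] read 'c'  n4⇒n16
[2] read 'c'  n16⇒n16 ·f
[3] read 'b'  n16⇒n17  ** P1@[2:3]
[4] read 'a'  n17⇒n18  ** P5@[1:4],P6@[4:4]
[5] read 'b'  n18⇒n1 ·f
[6] read 'c'  n1⇒n2
[7] read 'c'  n2⇒n3  ** P0@[5:7]
[8] read 'c'  n3⇒n16 ·f
[9] read 'c'  n16⇒n16 ·f
[10] read 'c'  n16⇒n16 ·f
[11] read 'b'  n16⇒n17  ** P1@[10:11]
[12] read 'b'  n17⇒n10 ·f
[13] read 'a'  n10⇒n11  ** P3@[10:13],P6@[13:13]
[14] read 'a'  n11⇒n13 ·f  ** P6@[14:14]
[15] read 'a'  n13⇒n19 ·f  ** P6@[15:15]
[16] read 'c'  n19⇒n4 ·f
[17] read 'c'  n4⇒n16
[18] read 'c'  n16⇒n16 ·f
[19] read 'c'  n16⇒n16 ·f
[20] read 'b'  n16⇒n17  ** P1@[19:20]
[21] read 'b'  n17⇒n10 ·f
[22] read 'a'  n10⇒n11  ** P3@[19:22],P6@[22:22]
[23] read 'a'  n11⇒n13 ·f  ** P6@[23:23]
[24] read 'b'  n13⇒n14
[25] read 'a'  n14⇒n15  ** P4@[21:25],P6@[25:25]
[26] read 'a'  n15⇒n13 ·f  ** P6@[26:26]
[27] read 'c'  n13⇒n4 ·f
[28] read 'c'  n4⇒n16
[29] read 'a'  n16⇒n19 ·f  ** P6@[29:29]
[30] read 'a'  n19⇒n19 ·f  ** P6@[30:30]
[31] read 'b'  n19⇒n1 ·f
[32] read 'c'  n1⇒n2
[33] read 'c'  n2⇒n3  ** P0@[31:33]
[34] read 'b'  n3⇒n17 ·f  ** P1@[33:34]
[35] read 'a'  n17⇒n18  ** P5@[32:35],P6@[35:35]
[36] read 'a'  n18⇒n13 ·f  ** P6@[36:36]
[37] read 'a'  n13⇒n19 ·f  ** P6@[37:37]
[38] read 'b'  n19⇒n1 ·f
[39] read 'c'  n1⇒n2
[40] read 'b'  n2⇒n20  ** P1@[39:40]
[41] read 'b'  n20⇒n21
[42] read 'a'  n21⇒n11 ·f  ** P3@[39:42],P6@[42:42]
[43] read 'c'  n11⇒n4 ·f
[44] read 'b'  n4⇒n5  ** P1@[43:44]
[45] read 'c'  n5⇒n6
[46] read 'c'  n6⇒n3 ·f  ** P0@[44:46]
[47] read 'c'  n3⇒n16 ·f
[48] read 'b'  n16⇒n17  ** P1@[47:48]
[49] read 'c'  n17⇒n6 ·f
[50] read 'b'  n6⇒n7  ** P1@[49:50]
[51] read 'b'  n7⇒n8
[52] read 'b'  n8⇒n9  ** P2@[47:52],P7@[48:52]
[53] read 'b'  n9⇒n1 ·f

All matches (sorted): [[3,1],[4,5],[4,6],[7,0],[11,1],[13,3],[13,6],[14,6],[15,6],[20,1],[22,3],[22,6],[23,6],[25,4],[25,6],[26,6],[29,6],[30,6],[33,0],[34,1],[35,5],[35,6],[36,6],[37,6],[40,1],[42,3],[42,6],[44,1],[46,0],[48,1],[50,1],[52,2],[52,7]]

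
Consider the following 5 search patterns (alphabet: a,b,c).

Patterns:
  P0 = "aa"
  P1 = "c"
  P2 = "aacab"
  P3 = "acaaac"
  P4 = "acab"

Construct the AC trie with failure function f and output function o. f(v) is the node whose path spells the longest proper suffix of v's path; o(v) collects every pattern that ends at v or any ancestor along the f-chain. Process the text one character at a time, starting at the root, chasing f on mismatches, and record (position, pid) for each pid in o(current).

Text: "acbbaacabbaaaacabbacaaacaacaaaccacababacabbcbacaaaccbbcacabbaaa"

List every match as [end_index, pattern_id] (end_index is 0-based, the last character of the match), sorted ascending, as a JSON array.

Build automaton:
Trie (insert patterns):
  n0 'ε': a→1 c→3
  n1 'a': a→2 c→7
  n2 'aa': c→4  [P0 ends]
  n3 'c': ·  [P1 ends]
  n4 'aac': a→5
  n5 'aaca': b→6
  n6 'aacab': ·  [P2 ends]
  n7 'ac': a→8
  n8 'aca': a→9 b→12
  n9 'acaa': a→10
  n10 'acaaa': c→11
  n11 'acaaac': ·  [P3 ends]
  n12 'acab': ·  [P4 ends]

BFS fail/out derivation:
  n1('a'): parent n0 fail=0; on 'a' 0 → fail=0;  out ∅∪∅=∅
  n3('c'): parent n0 fail=0; on 'c' 0 → fail=0;  out {1}∪∅={1}
  n2('aa'): parent n1 fail=0; on 'a' 0 → fail=1;  out {0}∪∅={0}
  n7('ac'): parent n1 fail=0; on 'c' 0 → fail=3;  out ∅∪{1}={1}
  n4('aac'): parent n2 fail=1; on 'c' 1 → fail=7;  out ∅∪{1}={1}
  n8('aca'): parent n7 fail=3; on 'a' 3→0 → fail=1;  out ∅∪∅=∅
  n5('aaca'): parent n4 fail=7; on 'a' 7 → fail=8;  out ∅∪∅=∅
  n9('acaa'): parent n8 fail=1; on 'a' 1 → fail=2;  out ∅∪{0}={0}
  n12('acab'): parent n8 fail=1; on 'b' 1→0 → fail=0;  out {4}∪∅={4}
  n6('aacab'): parent n5 fail=8; on 'b' 8 → fail=12;  out {2}∪{4}={2,4}
  n10('acaaa'): parent n9 fail=2; on 'a' 2→1 → fail=2;  out ∅∪{0}={0}
  n11('acaaac'): parent n10 fail=2; on 'c' 2 → fail=4;  out {3}∪{1}={1,3}

Run:
[0] read 'a'  n0⇒n1
[1] read 'c'  n1⇒n7  → match P1@[1:1]
[2] read 'b'  n7⇒n0 (fail-walked)
[3] read 'b'  n0⇒n0
[4] read 'a'  n0⇒n1
[5] read 'a'  n1⇒n2  → match P0@[4:5]
[6] read 'c'  n2⇒n4  → match P1@[6:6]
[7] read 'a'  n4⇒n5
[8] read 'b'  n5⇒n6  → match P2@[4:8],P4@[5:8]
[9] read 'b'  n6⇒n0 (fail-walked)
[10] read 'a'  n0⇒n1
[11] read 'a'  n1⇒n2  → match P0@[10:11]
[12] read 'a'  n2⇒n2 (fail-walked)  → match P0@[11:12]
[13] read 'a'  n2⇒n2 (fail-walked)  → match P0@[12:13]
[14] read 'c'  n2⇒n4  → match P1@[14:14]
[15] read 'a'  n4⇒n5
[16] read 'b'  n5⇒n6  → match P2@[12:16],P4@[13:16]
[17] read 'b'  n6⇒n0 (fail-walked)
[18] read 'a'  n0⇒n1
[19] read 'c'  n1⇒n7  → match P1@[19:19]
[20] read 'a'  n7⇒n8
[21] read 'a'  n8⇒n9  → match P0@[20:21]
[22] read 'a'  n9⇒n10  → match P0@[21:22]
[23] read 'c'  n10⇒n11  → match P1@[23:23],P3@[18:23]
[24] read 'a'  n11⇒n5 (fail-walked)
[25] read 'a'  n5⇒n9 (fail-walked)  → match P0@[24:25]
[26] read 'c'  n9⇒n4 (fail-walked)  → match P1@[26:26]
[27] read 'a'  n4⇒n5
[28] read 'a'  n5⇒n9 (fail-walked)  → match P0@[27:28]
[29] read 'a'  n9⇒n10  → match P0@[28:29]
[30] read 'c'  n10⇒n11  → match P1@[30:30],P3@[25:30]
[31] read 'c'  n11⇒n3 (fail-walked)  → match P1@[31:31]
[32] read 'a'  n3⇒n1 (fail-walked)
[33] read 'c'  n1⇒n7  → match P1@[33:33]
[34] read 'a'  n7⇒n8
[35] read 'b'  n8⇒n12  → match P4@[32:35]
[36] read 'a'  n12⇒n1 (fail-walked)
[37] read 'b'  n1⇒n0 (fail-walked)
[38] read 'a'  n0⇒n1
[39] read 'c'  n1⇒n7  → match P1@[39:39]
[40] read 'a'  n7⇒n8
[41] read 'b'  n8⇒n12  → match P4@[38:41]
[42] read 'b'  n12⇒n0 (fail-walked)
[43] read 'c'  n0⇒n3  → match P1@[43:43]
[44] read 'b'  n3⇒n0 (fail-walked)
[45] read 'a'  n0⇒n1
[46] read 'c'  n1⇒n7  → match P1@[46:46]
[47] read 'a'  n7⇒n8
[48] read 'a'  n8⇒n9  → match P0@[47:48]
[49] read 'a'  n9⇒n10  → match P0@[48:49]
[50] read 'c'  n10⇒n11  → match P1@[50:50],P3@[45:50]
[51] read 'c'  n11⇒n3 (fail-walked)  → match P1@[51:51]
[52] read 'b'  n3⇒n0 (fail-walked)
[53] read 'b'  n0⇒n0
[54] read 'c'  n0⇒n3  → match P1@[54:54]
[55] read 'a'  n3⇒n1 (fail-walked)
[56] read 'c'  n1⇒n7  → match P1@[56:56]
[57] read 'a'  n7⇒n8
[58] read 'b'  n8⇒n12  → match P4@[55:58]
[59] read 'b'  n12⇒n0 (fail-walked)
[60] read 'a'  n0⇒n1
[61] read 'a'  n1⇒n2  → match P0@[60:61]
[62] read 'a'  n2⇒n2 (fail-walked)  → match P0@[61:62]

Matches: [[1,1],[5,0],[6,1],[8,2],[8,4],[11,0],[12,0],[13,0],[14,1],[16,2],[16,4],[19,1],[21,0],[22,0],[23,1],[23,3],[25,0],[26,1],[28,0],[29,0],[30,1],[30,3],[31,1],[33,1],[35,4],[39,1],[41,4],[43,1],[46,1],[48,0],[49,0],[50,1],[50,3],[51,1],[54,1],[56,1],[58,4],[61,0],[62,0]]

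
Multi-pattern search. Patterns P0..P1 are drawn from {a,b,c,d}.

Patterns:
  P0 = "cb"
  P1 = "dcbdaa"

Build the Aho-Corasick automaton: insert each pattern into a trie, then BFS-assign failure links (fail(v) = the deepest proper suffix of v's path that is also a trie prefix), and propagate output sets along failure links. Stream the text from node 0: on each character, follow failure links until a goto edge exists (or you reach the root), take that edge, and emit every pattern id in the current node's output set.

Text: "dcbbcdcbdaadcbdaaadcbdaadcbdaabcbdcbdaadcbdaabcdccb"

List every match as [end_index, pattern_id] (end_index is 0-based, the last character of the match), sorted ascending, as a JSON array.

Build automaton:
Trie nodes:
  0='ε' goto c→1 d→3
  1='c' goto b→2
  2='cb' goto ·  ←P0
  3='d' goto c→4
  4='dc' goto b→5
  5='dcb' goto d→6
  6='dcbd' goto a→7
  7='dcbda' goto a→8
  8='dcbdaa' goto ·  ←P1

BFS fail/out derivation:
  n1('c'): parent n0 fail=0; on 'c' 0 → fail=0;  out ∅∪∅=∅
  n3('d'): parent n0 fail=0; on 'd' 0 → fail=0;  out ∅∪∅=∅
  n2('cb'): parent n1 fail=0; on 'b' 0 → fail=0;  out {0}∪∅={0}
  n4('dc'): parent n3 fail=0; on 'c' 0 → fail=1;  out ∅∪∅=∅
  n5('dcb'): parent n4 fail=1; on 'b' 1 → fail=2;  out ∅∪{0}={0}
  n6('dcbd'): parent n5 fail=2; on 'd' 2→0 → fail=3;  out ∅∪∅=∅
  n7('dcbda'): parent n6 fail=3; on 'a' 3→0 → fail=0;  out ∅∪∅=∅
  n8('dcbdaa'): parent n7 fail=0; on 'a' 0 → fail=0;  out {1}∪∅={1}

Run:
[0] read 'd'  n0⇒n3
[1] read 'c'  n3⇒n4
[2] read 'b'  n4⇒n5  ** P0@[1:2]
[3] read 'b'  n5⇒n0 (fail-walked)
[4] read 'c'  n0⇒n1
[5] read 'd'  n1⇒n3 (fail-walked)
[6] read 'c'  n3⇒n4
[7] read 'b'  n4⇒n5  ** P0@[6:7]
[8] read 'd'  n5⇒n6
[9] read 'a'  n6⇒n7
[10] read 'a'  n7⇒n8  ** P1@[5:10]
[11] read 'd'  n8⇒n3 (fail-walked)
[12] read 'c'  n3⇒n4
[13] read 'b'  n4⇒n5  ** P0@[12:13]
[14] read 'd'  n5⇒n6
[15] read 'a'  n6⇒n7
[16] read 'a'  n7⇒n8  ** P1@[11:16]
[17] read 'a'  n8⇒n0 (fail-walked)
[18] read 'd'  n0⇒n3
[19] read 'c'  n3⇒n4
[20] read 'b'  n4⇒n5  ** P0@[19:20]
[21] read 'd'  n5⇒n6
[22] read 'a'  n6⇒n7
[23] read 'a'  n7⇒n8  ** P1@[18:23]
[24] read 'd'  n8⇒n3 (fail-walked)
[25] read 'c'  n3⇒n4
[26] read 'b'  n4⇒n5  ** P0@[25:26]
[27] read 'd'  n5⇒n6
[28] read 'a'  n6⇒n7
[29] read 'a'  n7⇒n8  ** P1@[24:29]
[30] read 'b'  n8⇒n0 (fail-walked)
[31] read 'c'  n0⇒n1
[32] read 'b'  n1⇒n2  ** P0@[31:32]
[33] read 'd'  n2⇒n3 (fail-walked)
[34] read 'c'  n3⇒n4
[35] read 'b'  n4⇒n5  ** P0@[34:35]
[36] read 'd'  n5⇒n6
[37] read 'a'  n6⇒n7
[38] read 'a'  n7⇒n8  ** P1@[33:38]
[39] read 'd'  n8⇒n3 (fail-walked)
[40] read 'c'  n3⇒n4
[41] read 'b'  n4⇒n5  ** P0@[40:41]
[42] read 'd'  n5⇒n6
[43] read 'a'  n6⇒n7
[44] read 'a'  n7⇒n8  ** P1@[39:44]
[45] read 'b'  n8⇒n0 (fail-walked)
[46] read 'c'  n0⇒n1
[47] read 'd'  n1⇒n3 (fail-walked)
[48] read 'c'  n3⇒n4
[49] read 'c'  n4⇒n1 (fail-walked)
[50] read 'b'  n1⇒n2  ** P0@[49:50]

All matches (sorted): [[2,0],[7,0],[10,1],[13,0],[16,1],[20,0],[23,1],[26,0],[29,1],[32,0],[35,0],[38,1],[41,0],[44,1],[50,0]]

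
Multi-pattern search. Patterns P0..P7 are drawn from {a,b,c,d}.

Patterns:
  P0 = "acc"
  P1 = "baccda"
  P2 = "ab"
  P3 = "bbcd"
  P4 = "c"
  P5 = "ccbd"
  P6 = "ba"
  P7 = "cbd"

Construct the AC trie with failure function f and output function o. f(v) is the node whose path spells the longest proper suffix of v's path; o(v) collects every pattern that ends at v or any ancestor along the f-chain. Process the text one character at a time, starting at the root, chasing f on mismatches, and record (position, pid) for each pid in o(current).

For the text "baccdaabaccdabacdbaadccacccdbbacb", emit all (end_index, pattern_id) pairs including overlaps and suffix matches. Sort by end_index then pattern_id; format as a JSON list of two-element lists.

Build automaton:
Trie nodes:
  n0 'ε': a→1 b→4 c→14
  n1 'a': b→10 c→2
  n2 'ac': c→3
  n3 'acc': ·  ←P0
  n4 'b': a→5 b→11
  n5 'ba': c→6  ←P6
  n6 'bac': c→7
  n7 'bacc': d→8
  n8 'baccd': a→9
  n9 'baccda': ·  ←P1
  n10 'ab': ·  ←P2
  n11 'bb': c→12
  n12 'bbc': d→13
  n13 'bbcd': ·  ←P3
  n14 'c': b→18 c→15  ←P4
  n15 'cc': b→16
  n16 'ccb': d→17
  n17 'ccbd': ·  ←P5
  n18 'cb': d→19
  n19 'cbd': ·  ←P7

Failure links (BFS by depth):
  n1('a'): parent n0 fail=0; on 'a' 0 → fail=0;  out ∅∪∅=∅
  n4('b'): parent n0 fail=0; on 'b' 0 → fail=0;  out ∅∪∅=∅
  n14('c'): parent n0 fail=0; on 'c' 0 → fail=0;  out {4}∪∅={4}
  n2('ac'): parent n1 fail=0; on 'c' 0 → fail=14;  out ∅∪{4}={4}
  n5('ba'): parent n4 fail=0; on 'a' 0 → fail=1;  out {6}∪∅={6}
  n10('ab'): parent n1 fail=0; on 'b' 0 → fail=4;  out {2}∪∅={2}
  n11('bb'): parent n4 fail=0; on 'b' 0 → fail=4;  out ∅∪∅=∅
  n15('cc'): parent n14 fail=0; on 'c' 0 → fail=14;  out ∅∪{4}={4}
  n18('cb'): parent n14 fail=0; on 'b' 0 → fail=4;  out ∅∪∅=∅
  n3('acc'): parent n2 fail=14; on 'c' 14 → fail=15;  out {0}∪{4}={0,4}
  n6('bac'): parent n5 fail=1; on 'c' 1 → fail=2;  out ∅∪{4}={4}
  n12('bbc'): parent n11 fail=4; on 'c' 4→0 → fail=14;  out ∅∪{4}={4}
  n16('ccb'): parent n15 fail=14; on 'b' 14 → fail=18;  out ∅∪∅=∅
  n19('cbd'): parent n18 fail=4; on 'd' 4→0 → fail=0;  out {7}∪∅={7}
  n7('bacc'): parent n6 fail=2; on 'c' 2 → fail=3;  out ∅∪{0,4}={0,4}
  n13('bbcd'): parent n12 fail=14; on 'd' 14→0 → fail=0;  out {3}∪∅={3}
  n17('ccbd'): parent n16 fail=18; on 'd' 18 → fail=19;  out {5}∪{7}={5,7}
  n8('baccd'): parent n7 fail=3; on 'd' 3→15→14→0 → fail=0;  out ∅∪∅=∅
  n9('baccda'): parent n8 fail=0; on 'a' 0 → fail=1;  out {1}∪∅={1}

Run:
i=0 'b': node 0→4
i=1 'a': node 4→5  ** P6@[0:1]
i=2 'c': node 5→6  ** P4@[2:2]
i=3 'c': node 6→7  ** P0@[1:3],P4@[3:3]
i=4 'd': node 7→8
i=5 'a': node 8→9  ** P1@[0:5]
i=6 'a': node 9→1 ·f
i=7 'b': node 1→10  ** P2@[6:7]
i=8 'a': node 10→5 ·f  ** P6@[7:8]
i=9 'c': node 5→6  ** P4@[9:9]
i=10 'c': node 6→7  ** P0@[8:10],P4@[10:10]
i=11 'd': node 7→8
i=12 'a': node 8→9  ** P1@[7:12]
i=13 'b': node 9→10 ·f  ** P2@[12:13]
i=14 'a': node 10→5 ·f  ** P6@[13:14]
i=15 'c': node 5→6  ** P4@[15:15]
i=16 'd': node 6→0 ·f
i=17 'b': node 0→4
i=18 'a': node 4→5  ** P6@[17:18]
i=19 'a': node 5→1 ·f
i=20 'd': node 1→0 ·f
i=21 'c': node 0→14  ** P4@[21:21]
i=22 'c': node 14→15  ** P4@[22:22]
i=23 'a': node 15→1 ·f
i=24 'c': node 1→2  ** P4@[24:24]
i=25 'c': node 2→3  ** P0@[23:25],P4@[25:25]
i=26 'c': node 3→15 ·f  ** P4@[26:26]
i=27 'd': node 15→0 ·f
i=28 'b': node 0→4
i=29 'b': node 4→11
i=30 'a': node 11→5 ·f  ** P6@[29:30]
i=31 'c': node 5→6  ** P4@[31:31]
i=32 'b': node 6→18 ·f

Matches: [[1,6],[2,4],[3,0],[3,4],[5,1],[7,2],[8,6],[9,4],[10,0],[10,4],[12,1],[13,2],[14,6],[15,4],[18,6],[21,4],[22,4],[24,4],[25,0],[25,4],[26,4],[30,6],[31,4]]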